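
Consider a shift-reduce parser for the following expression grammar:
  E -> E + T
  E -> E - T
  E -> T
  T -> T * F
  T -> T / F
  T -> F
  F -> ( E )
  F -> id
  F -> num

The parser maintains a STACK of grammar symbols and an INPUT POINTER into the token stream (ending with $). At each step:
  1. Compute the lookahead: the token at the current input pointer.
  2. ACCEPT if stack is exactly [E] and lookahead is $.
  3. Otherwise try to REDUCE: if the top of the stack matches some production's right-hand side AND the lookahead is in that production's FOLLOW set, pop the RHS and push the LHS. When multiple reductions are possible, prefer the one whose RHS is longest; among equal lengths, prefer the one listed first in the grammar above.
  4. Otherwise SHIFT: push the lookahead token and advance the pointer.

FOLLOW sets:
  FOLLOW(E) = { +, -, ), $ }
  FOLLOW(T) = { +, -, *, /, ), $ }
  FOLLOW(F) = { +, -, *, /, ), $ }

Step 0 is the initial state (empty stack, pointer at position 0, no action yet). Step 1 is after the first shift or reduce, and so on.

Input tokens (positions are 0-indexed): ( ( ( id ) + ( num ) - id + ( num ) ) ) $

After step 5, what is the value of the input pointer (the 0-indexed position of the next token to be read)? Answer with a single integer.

Answer: 4

Derivation:
Step 1: shift (. Stack=[(] ptr=1 lookahead=( remaining=[( ( id ) + ( num ) - id + ( num ) ) ) $]
Step 2: shift (. Stack=[( (] ptr=2 lookahead=( remaining=[( id ) + ( num ) - id + ( num ) ) ) $]
Step 3: shift (. Stack=[( ( (] ptr=3 lookahead=id remaining=[id ) + ( num ) - id + ( num ) ) ) $]
Step 4: shift id. Stack=[( ( ( id] ptr=4 lookahead=) remaining=[) + ( num ) - id + ( num ) ) ) $]
Step 5: reduce F->id. Stack=[( ( ( F] ptr=4 lookahead=) remaining=[) + ( num ) - id + ( num ) ) ) $]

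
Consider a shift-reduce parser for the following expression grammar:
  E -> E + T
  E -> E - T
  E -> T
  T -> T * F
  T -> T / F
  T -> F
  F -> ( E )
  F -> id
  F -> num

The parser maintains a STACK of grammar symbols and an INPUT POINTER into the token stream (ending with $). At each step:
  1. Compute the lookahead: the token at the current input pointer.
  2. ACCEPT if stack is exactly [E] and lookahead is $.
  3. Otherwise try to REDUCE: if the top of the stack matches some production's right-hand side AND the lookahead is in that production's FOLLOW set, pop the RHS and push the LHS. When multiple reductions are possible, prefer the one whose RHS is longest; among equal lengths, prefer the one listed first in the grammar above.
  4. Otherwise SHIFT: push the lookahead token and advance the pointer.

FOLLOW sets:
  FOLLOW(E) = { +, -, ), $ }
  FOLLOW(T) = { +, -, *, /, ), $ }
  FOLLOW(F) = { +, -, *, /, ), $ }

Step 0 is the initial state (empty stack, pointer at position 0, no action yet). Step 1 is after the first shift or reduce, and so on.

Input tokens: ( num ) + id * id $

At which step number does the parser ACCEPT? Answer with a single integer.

Step 1: shift (. Stack=[(] ptr=1 lookahead=num remaining=[num ) + id * id $]
Step 2: shift num. Stack=[( num] ptr=2 lookahead=) remaining=[) + id * id $]
Step 3: reduce F->num. Stack=[( F] ptr=2 lookahead=) remaining=[) + id * id $]
Step 4: reduce T->F. Stack=[( T] ptr=2 lookahead=) remaining=[) + id * id $]
Step 5: reduce E->T. Stack=[( E] ptr=2 lookahead=) remaining=[) + id * id $]
Step 6: shift ). Stack=[( E )] ptr=3 lookahead=+ remaining=[+ id * id $]
Step 7: reduce F->( E ). Stack=[F] ptr=3 lookahead=+ remaining=[+ id * id $]
Step 8: reduce T->F. Stack=[T] ptr=3 lookahead=+ remaining=[+ id * id $]
Step 9: reduce E->T. Stack=[E] ptr=3 lookahead=+ remaining=[+ id * id $]
Step 10: shift +. Stack=[E +] ptr=4 lookahead=id remaining=[id * id $]
Step 11: shift id. Stack=[E + id] ptr=5 lookahead=* remaining=[* id $]
Step 12: reduce F->id. Stack=[E + F] ptr=5 lookahead=* remaining=[* id $]
Step 13: reduce T->F. Stack=[E + T] ptr=5 lookahead=* remaining=[* id $]
Step 14: shift *. Stack=[E + T *] ptr=6 lookahead=id remaining=[id $]
Step 15: shift id. Stack=[E + T * id] ptr=7 lookahead=$ remaining=[$]
Step 16: reduce F->id. Stack=[E + T * F] ptr=7 lookahead=$ remaining=[$]
Step 17: reduce T->T * F. Stack=[E + T] ptr=7 lookahead=$ remaining=[$]
Step 18: reduce E->E + T. Stack=[E] ptr=7 lookahead=$ remaining=[$]
Step 19: accept. Stack=[E] ptr=7 lookahead=$ remaining=[$]

Answer: 19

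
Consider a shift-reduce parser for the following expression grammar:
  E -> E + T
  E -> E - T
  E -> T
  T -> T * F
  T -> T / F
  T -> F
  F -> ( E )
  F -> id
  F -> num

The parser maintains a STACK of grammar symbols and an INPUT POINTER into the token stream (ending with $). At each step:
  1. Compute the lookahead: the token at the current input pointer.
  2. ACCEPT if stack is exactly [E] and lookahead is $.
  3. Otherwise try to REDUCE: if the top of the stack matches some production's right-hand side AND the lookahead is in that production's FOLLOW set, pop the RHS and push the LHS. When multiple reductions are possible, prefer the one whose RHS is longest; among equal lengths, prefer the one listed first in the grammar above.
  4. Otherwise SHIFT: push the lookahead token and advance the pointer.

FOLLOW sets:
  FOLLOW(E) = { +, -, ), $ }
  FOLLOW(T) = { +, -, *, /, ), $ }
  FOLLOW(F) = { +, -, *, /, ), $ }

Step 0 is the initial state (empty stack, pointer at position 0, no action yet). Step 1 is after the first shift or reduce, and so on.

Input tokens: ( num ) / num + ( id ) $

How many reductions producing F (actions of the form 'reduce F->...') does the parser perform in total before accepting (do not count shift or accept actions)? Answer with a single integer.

Step 1: shift (. Stack=[(] ptr=1 lookahead=num remaining=[num ) / num + ( id ) $]
Step 2: shift num. Stack=[( num] ptr=2 lookahead=) remaining=[) / num + ( id ) $]
Step 3: reduce F->num. Stack=[( F] ptr=2 lookahead=) remaining=[) / num + ( id ) $]
Step 4: reduce T->F. Stack=[( T] ptr=2 lookahead=) remaining=[) / num + ( id ) $]
Step 5: reduce E->T. Stack=[( E] ptr=2 lookahead=) remaining=[) / num + ( id ) $]
Step 6: shift ). Stack=[( E )] ptr=3 lookahead=/ remaining=[/ num + ( id ) $]
Step 7: reduce F->( E ). Stack=[F] ptr=3 lookahead=/ remaining=[/ num + ( id ) $]
Step 8: reduce T->F. Stack=[T] ptr=3 lookahead=/ remaining=[/ num + ( id ) $]
Step 9: shift /. Stack=[T /] ptr=4 lookahead=num remaining=[num + ( id ) $]
Step 10: shift num. Stack=[T / num] ptr=5 lookahead=+ remaining=[+ ( id ) $]
Step 11: reduce F->num. Stack=[T / F] ptr=5 lookahead=+ remaining=[+ ( id ) $]
Step 12: reduce T->T / F. Stack=[T] ptr=5 lookahead=+ remaining=[+ ( id ) $]
Step 13: reduce E->T. Stack=[E] ptr=5 lookahead=+ remaining=[+ ( id ) $]
Step 14: shift +. Stack=[E +] ptr=6 lookahead=( remaining=[( id ) $]
Step 15: shift (. Stack=[E + (] ptr=7 lookahead=id remaining=[id ) $]
Step 16: shift id. Stack=[E + ( id] ptr=8 lookahead=) remaining=[) $]
Step 17: reduce F->id. Stack=[E + ( F] ptr=8 lookahead=) remaining=[) $]
Step 18: reduce T->F. Stack=[E + ( T] ptr=8 lookahead=) remaining=[) $]
Step 19: reduce E->T. Stack=[E + ( E] ptr=8 lookahead=) remaining=[) $]
Step 20: shift ). Stack=[E + ( E )] ptr=9 lookahead=$ remaining=[$]
Step 21: reduce F->( E ). Stack=[E + F] ptr=9 lookahead=$ remaining=[$]
Step 22: reduce T->F. Stack=[E + T] ptr=9 lookahead=$ remaining=[$]
Step 23: reduce E->E + T. Stack=[E] ptr=9 lookahead=$ remaining=[$]
Step 24: accept. Stack=[E] ptr=9 lookahead=$ remaining=[$]

Answer: 5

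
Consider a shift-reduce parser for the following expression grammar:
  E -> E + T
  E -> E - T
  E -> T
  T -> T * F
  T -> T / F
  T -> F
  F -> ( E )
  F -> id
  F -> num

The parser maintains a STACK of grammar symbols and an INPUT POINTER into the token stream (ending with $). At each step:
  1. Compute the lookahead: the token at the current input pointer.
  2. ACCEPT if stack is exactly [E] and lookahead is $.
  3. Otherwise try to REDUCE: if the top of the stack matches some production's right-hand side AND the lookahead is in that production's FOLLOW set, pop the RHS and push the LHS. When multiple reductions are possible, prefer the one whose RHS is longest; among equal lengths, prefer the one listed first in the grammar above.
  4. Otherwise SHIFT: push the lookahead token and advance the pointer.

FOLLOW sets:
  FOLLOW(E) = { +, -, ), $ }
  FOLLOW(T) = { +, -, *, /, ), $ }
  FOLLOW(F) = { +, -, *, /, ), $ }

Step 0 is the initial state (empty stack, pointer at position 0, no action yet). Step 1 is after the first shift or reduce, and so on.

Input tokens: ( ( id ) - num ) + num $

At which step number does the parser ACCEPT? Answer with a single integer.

Step 1: shift (. Stack=[(] ptr=1 lookahead=( remaining=[( id ) - num ) + num $]
Step 2: shift (. Stack=[( (] ptr=2 lookahead=id remaining=[id ) - num ) + num $]
Step 3: shift id. Stack=[( ( id] ptr=3 lookahead=) remaining=[) - num ) + num $]
Step 4: reduce F->id. Stack=[( ( F] ptr=3 lookahead=) remaining=[) - num ) + num $]
Step 5: reduce T->F. Stack=[( ( T] ptr=3 lookahead=) remaining=[) - num ) + num $]
Step 6: reduce E->T. Stack=[( ( E] ptr=3 lookahead=) remaining=[) - num ) + num $]
Step 7: shift ). Stack=[( ( E )] ptr=4 lookahead=- remaining=[- num ) + num $]
Step 8: reduce F->( E ). Stack=[( F] ptr=4 lookahead=- remaining=[- num ) + num $]
Step 9: reduce T->F. Stack=[( T] ptr=4 lookahead=- remaining=[- num ) + num $]
Step 10: reduce E->T. Stack=[( E] ptr=4 lookahead=- remaining=[- num ) + num $]
Step 11: shift -. Stack=[( E -] ptr=5 lookahead=num remaining=[num ) + num $]
Step 12: shift num. Stack=[( E - num] ptr=6 lookahead=) remaining=[) + num $]
Step 13: reduce F->num. Stack=[( E - F] ptr=6 lookahead=) remaining=[) + num $]
Step 14: reduce T->F. Stack=[( E - T] ptr=6 lookahead=) remaining=[) + num $]
Step 15: reduce E->E - T. Stack=[( E] ptr=6 lookahead=) remaining=[) + num $]
Step 16: shift ). Stack=[( E )] ptr=7 lookahead=+ remaining=[+ num $]
Step 17: reduce F->( E ). Stack=[F] ptr=7 lookahead=+ remaining=[+ num $]
Step 18: reduce T->F. Stack=[T] ptr=7 lookahead=+ remaining=[+ num $]
Step 19: reduce E->T. Stack=[E] ptr=7 lookahead=+ remaining=[+ num $]
Step 20: shift +. Stack=[E +] ptr=8 lookahead=num remaining=[num $]
Step 21: shift num. Stack=[E + num] ptr=9 lookahead=$ remaining=[$]
Step 22: reduce F->num. Stack=[E + F] ptr=9 lookahead=$ remaining=[$]
Step 23: reduce T->F. Stack=[E + T] ptr=9 lookahead=$ remaining=[$]
Step 24: reduce E->E + T. Stack=[E] ptr=9 lookahead=$ remaining=[$]
Step 25: accept. Stack=[E] ptr=9 lookahead=$ remaining=[$]

Answer: 25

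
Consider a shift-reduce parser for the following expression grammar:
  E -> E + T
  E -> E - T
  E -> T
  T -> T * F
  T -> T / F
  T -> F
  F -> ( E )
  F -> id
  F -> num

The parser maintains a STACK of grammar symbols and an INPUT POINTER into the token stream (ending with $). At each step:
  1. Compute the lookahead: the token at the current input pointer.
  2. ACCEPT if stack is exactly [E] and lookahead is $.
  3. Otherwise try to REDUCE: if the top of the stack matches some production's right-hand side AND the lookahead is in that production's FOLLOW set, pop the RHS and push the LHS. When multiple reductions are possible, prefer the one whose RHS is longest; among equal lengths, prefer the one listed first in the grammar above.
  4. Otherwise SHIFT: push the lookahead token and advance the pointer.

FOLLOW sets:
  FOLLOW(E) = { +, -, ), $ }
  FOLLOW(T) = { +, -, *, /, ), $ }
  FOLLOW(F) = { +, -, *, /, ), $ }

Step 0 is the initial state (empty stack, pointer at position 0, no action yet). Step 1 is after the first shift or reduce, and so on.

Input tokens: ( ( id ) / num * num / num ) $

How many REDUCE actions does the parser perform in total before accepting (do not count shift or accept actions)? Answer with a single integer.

Step 1: shift (. Stack=[(] ptr=1 lookahead=( remaining=[( id ) / num * num / num ) $]
Step 2: shift (. Stack=[( (] ptr=2 lookahead=id remaining=[id ) / num * num / num ) $]
Step 3: shift id. Stack=[( ( id] ptr=3 lookahead=) remaining=[) / num * num / num ) $]
Step 4: reduce F->id. Stack=[( ( F] ptr=3 lookahead=) remaining=[) / num * num / num ) $]
Step 5: reduce T->F. Stack=[( ( T] ptr=3 lookahead=) remaining=[) / num * num / num ) $]
Step 6: reduce E->T. Stack=[( ( E] ptr=3 lookahead=) remaining=[) / num * num / num ) $]
Step 7: shift ). Stack=[( ( E )] ptr=4 lookahead=/ remaining=[/ num * num / num ) $]
Step 8: reduce F->( E ). Stack=[( F] ptr=4 lookahead=/ remaining=[/ num * num / num ) $]
Step 9: reduce T->F. Stack=[( T] ptr=4 lookahead=/ remaining=[/ num * num / num ) $]
Step 10: shift /. Stack=[( T /] ptr=5 lookahead=num remaining=[num * num / num ) $]
Step 11: shift num. Stack=[( T / num] ptr=6 lookahead=* remaining=[* num / num ) $]
Step 12: reduce F->num. Stack=[( T / F] ptr=6 lookahead=* remaining=[* num / num ) $]
Step 13: reduce T->T / F. Stack=[( T] ptr=6 lookahead=* remaining=[* num / num ) $]
Step 14: shift *. Stack=[( T *] ptr=7 lookahead=num remaining=[num / num ) $]
Step 15: shift num. Stack=[( T * num] ptr=8 lookahead=/ remaining=[/ num ) $]
Step 16: reduce F->num. Stack=[( T * F] ptr=8 lookahead=/ remaining=[/ num ) $]
Step 17: reduce T->T * F. Stack=[( T] ptr=8 lookahead=/ remaining=[/ num ) $]
Step 18: shift /. Stack=[( T /] ptr=9 lookahead=num remaining=[num ) $]
Step 19: shift num. Stack=[( T / num] ptr=10 lookahead=) remaining=[) $]
Step 20: reduce F->num. Stack=[( T / F] ptr=10 lookahead=) remaining=[) $]
Step 21: reduce T->T / F. Stack=[( T] ptr=10 lookahead=) remaining=[) $]
Step 22: reduce E->T. Stack=[( E] ptr=10 lookahead=) remaining=[) $]
Step 23: shift ). Stack=[( E )] ptr=11 lookahead=$ remaining=[$]
Step 24: reduce F->( E ). Stack=[F] ptr=11 lookahead=$ remaining=[$]
Step 25: reduce T->F. Stack=[T] ptr=11 lookahead=$ remaining=[$]
Step 26: reduce E->T. Stack=[E] ptr=11 lookahead=$ remaining=[$]
Step 27: accept. Stack=[E] ptr=11 lookahead=$ remaining=[$]

Answer: 15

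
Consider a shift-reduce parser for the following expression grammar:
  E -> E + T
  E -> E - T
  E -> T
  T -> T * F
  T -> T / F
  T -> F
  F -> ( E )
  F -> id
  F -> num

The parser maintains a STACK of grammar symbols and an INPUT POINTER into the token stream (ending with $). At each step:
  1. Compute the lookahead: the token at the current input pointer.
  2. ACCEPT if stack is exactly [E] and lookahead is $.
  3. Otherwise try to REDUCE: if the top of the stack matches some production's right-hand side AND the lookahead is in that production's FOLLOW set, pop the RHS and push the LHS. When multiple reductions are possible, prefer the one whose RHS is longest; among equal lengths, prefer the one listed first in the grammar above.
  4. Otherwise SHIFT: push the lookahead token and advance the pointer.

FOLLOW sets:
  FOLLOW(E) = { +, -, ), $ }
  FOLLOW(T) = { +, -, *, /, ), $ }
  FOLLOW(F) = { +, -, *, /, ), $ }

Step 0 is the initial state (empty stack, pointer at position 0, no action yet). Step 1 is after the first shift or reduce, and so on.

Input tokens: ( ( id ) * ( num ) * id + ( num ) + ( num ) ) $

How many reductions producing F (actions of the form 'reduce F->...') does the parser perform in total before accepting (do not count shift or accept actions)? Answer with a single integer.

Answer: 10

Derivation:
Step 1: shift (. Stack=[(] ptr=1 lookahead=( remaining=[( id ) * ( num ) * id + ( num ) + ( num ) ) $]
Step 2: shift (. Stack=[( (] ptr=2 lookahead=id remaining=[id ) * ( num ) * id + ( num ) + ( num ) ) $]
Step 3: shift id. Stack=[( ( id] ptr=3 lookahead=) remaining=[) * ( num ) * id + ( num ) + ( num ) ) $]
Step 4: reduce F->id. Stack=[( ( F] ptr=3 lookahead=) remaining=[) * ( num ) * id + ( num ) + ( num ) ) $]
Step 5: reduce T->F. Stack=[( ( T] ptr=3 lookahead=) remaining=[) * ( num ) * id + ( num ) + ( num ) ) $]
Step 6: reduce E->T. Stack=[( ( E] ptr=3 lookahead=) remaining=[) * ( num ) * id + ( num ) + ( num ) ) $]
Step 7: shift ). Stack=[( ( E )] ptr=4 lookahead=* remaining=[* ( num ) * id + ( num ) + ( num ) ) $]
Step 8: reduce F->( E ). Stack=[( F] ptr=4 lookahead=* remaining=[* ( num ) * id + ( num ) + ( num ) ) $]
Step 9: reduce T->F. Stack=[( T] ptr=4 lookahead=* remaining=[* ( num ) * id + ( num ) + ( num ) ) $]
Step 10: shift *. Stack=[( T *] ptr=5 lookahead=( remaining=[( num ) * id + ( num ) + ( num ) ) $]
Step 11: shift (. Stack=[( T * (] ptr=6 lookahead=num remaining=[num ) * id + ( num ) + ( num ) ) $]
Step 12: shift num. Stack=[( T * ( num] ptr=7 lookahead=) remaining=[) * id + ( num ) + ( num ) ) $]
Step 13: reduce F->num. Stack=[( T * ( F] ptr=7 lookahead=) remaining=[) * id + ( num ) + ( num ) ) $]
Step 14: reduce T->F. Stack=[( T * ( T] ptr=7 lookahead=) remaining=[) * id + ( num ) + ( num ) ) $]
Step 15: reduce E->T. Stack=[( T * ( E] ptr=7 lookahead=) remaining=[) * id + ( num ) + ( num ) ) $]
Step 16: shift ). Stack=[( T * ( E )] ptr=8 lookahead=* remaining=[* id + ( num ) + ( num ) ) $]
Step 17: reduce F->( E ). Stack=[( T * F] ptr=8 lookahead=* remaining=[* id + ( num ) + ( num ) ) $]
Step 18: reduce T->T * F. Stack=[( T] ptr=8 lookahead=* remaining=[* id + ( num ) + ( num ) ) $]
Step 19: shift *. Stack=[( T *] ptr=9 lookahead=id remaining=[id + ( num ) + ( num ) ) $]
Step 20: shift id. Stack=[( T * id] ptr=10 lookahead=+ remaining=[+ ( num ) + ( num ) ) $]
Step 21: reduce F->id. Stack=[( T * F] ptr=10 lookahead=+ remaining=[+ ( num ) + ( num ) ) $]
Step 22: reduce T->T * F. Stack=[( T] ptr=10 lookahead=+ remaining=[+ ( num ) + ( num ) ) $]
Step 23: reduce E->T. Stack=[( E] ptr=10 lookahead=+ remaining=[+ ( num ) + ( num ) ) $]
Step 24: shift +. Stack=[( E +] ptr=11 lookahead=( remaining=[( num ) + ( num ) ) $]
Step 25: shift (. Stack=[( E + (] ptr=12 lookahead=num remaining=[num ) + ( num ) ) $]
Step 26: shift num. Stack=[( E + ( num] ptr=13 lookahead=) remaining=[) + ( num ) ) $]
Step 27: reduce F->num. Stack=[( E + ( F] ptr=13 lookahead=) remaining=[) + ( num ) ) $]
Step 28: reduce T->F. Stack=[( E + ( T] ptr=13 lookahead=) remaining=[) + ( num ) ) $]
Step 29: reduce E->T. Stack=[( E + ( E] ptr=13 lookahead=) remaining=[) + ( num ) ) $]
Step 30: shift ). Stack=[( E + ( E )] ptr=14 lookahead=+ remaining=[+ ( num ) ) $]
Step 31: reduce F->( E ). Stack=[( E + F] ptr=14 lookahead=+ remaining=[+ ( num ) ) $]
Step 32: reduce T->F. Stack=[( E + T] ptr=14 lookahead=+ remaining=[+ ( num ) ) $]
Step 33: reduce E->E + T. Stack=[( E] ptr=14 lookahead=+ remaining=[+ ( num ) ) $]
Step 34: shift +. Stack=[( E +] ptr=15 lookahead=( remaining=[( num ) ) $]
Step 35: shift (. Stack=[( E + (] ptr=16 lookahead=num remaining=[num ) ) $]
Step 36: shift num. Stack=[( E + ( num] ptr=17 lookahead=) remaining=[) ) $]
Step 37: reduce F->num. Stack=[( E + ( F] ptr=17 lookahead=) remaining=[) ) $]
Step 38: reduce T->F. Stack=[( E + ( T] ptr=17 lookahead=) remaining=[) ) $]
Step 39: reduce E->T. Stack=[( E + ( E] ptr=17 lookahead=) remaining=[) ) $]
Step 40: shift ). Stack=[( E + ( E )] ptr=18 lookahead=) remaining=[) $]
Step 41: reduce F->( E ). Stack=[( E + F] ptr=18 lookahead=) remaining=[) $]
Step 42: reduce T->F. Stack=[( E + T] ptr=18 lookahead=) remaining=[) $]
Step 43: reduce E->E + T. Stack=[( E] ptr=18 lookahead=) remaining=[) $]
Step 44: shift ). Stack=[( E )] ptr=19 lookahead=$ remaining=[$]
Step 45: reduce F->( E ). Stack=[F] ptr=19 lookahead=$ remaining=[$]
Step 46: reduce T->F. Stack=[T] ptr=19 lookahead=$ remaining=[$]
Step 47: reduce E->T. Stack=[E] ptr=19 lookahead=$ remaining=[$]
Step 48: accept. Stack=[E] ptr=19 lookahead=$ remaining=[$]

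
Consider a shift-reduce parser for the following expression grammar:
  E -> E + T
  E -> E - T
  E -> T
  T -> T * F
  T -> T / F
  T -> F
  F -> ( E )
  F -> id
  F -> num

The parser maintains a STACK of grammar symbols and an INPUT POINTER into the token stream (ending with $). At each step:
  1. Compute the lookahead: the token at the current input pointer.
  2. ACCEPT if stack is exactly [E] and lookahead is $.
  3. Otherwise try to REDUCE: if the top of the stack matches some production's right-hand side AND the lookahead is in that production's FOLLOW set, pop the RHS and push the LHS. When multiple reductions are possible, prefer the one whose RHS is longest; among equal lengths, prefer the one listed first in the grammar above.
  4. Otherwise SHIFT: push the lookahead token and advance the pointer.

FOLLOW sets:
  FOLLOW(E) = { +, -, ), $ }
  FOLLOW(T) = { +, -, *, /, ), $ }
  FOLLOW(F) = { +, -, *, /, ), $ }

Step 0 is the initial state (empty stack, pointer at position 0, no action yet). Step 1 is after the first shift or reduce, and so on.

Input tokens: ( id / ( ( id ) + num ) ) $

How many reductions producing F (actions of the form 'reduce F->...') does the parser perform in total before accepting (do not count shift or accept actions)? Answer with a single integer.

Answer: 6

Derivation:
Step 1: shift (. Stack=[(] ptr=1 lookahead=id remaining=[id / ( ( id ) + num ) ) $]
Step 2: shift id. Stack=[( id] ptr=2 lookahead=/ remaining=[/ ( ( id ) + num ) ) $]
Step 3: reduce F->id. Stack=[( F] ptr=2 lookahead=/ remaining=[/ ( ( id ) + num ) ) $]
Step 4: reduce T->F. Stack=[( T] ptr=2 lookahead=/ remaining=[/ ( ( id ) + num ) ) $]
Step 5: shift /. Stack=[( T /] ptr=3 lookahead=( remaining=[( ( id ) + num ) ) $]
Step 6: shift (. Stack=[( T / (] ptr=4 lookahead=( remaining=[( id ) + num ) ) $]
Step 7: shift (. Stack=[( T / ( (] ptr=5 lookahead=id remaining=[id ) + num ) ) $]
Step 8: shift id. Stack=[( T / ( ( id] ptr=6 lookahead=) remaining=[) + num ) ) $]
Step 9: reduce F->id. Stack=[( T / ( ( F] ptr=6 lookahead=) remaining=[) + num ) ) $]
Step 10: reduce T->F. Stack=[( T / ( ( T] ptr=6 lookahead=) remaining=[) + num ) ) $]
Step 11: reduce E->T. Stack=[( T / ( ( E] ptr=6 lookahead=) remaining=[) + num ) ) $]
Step 12: shift ). Stack=[( T / ( ( E )] ptr=7 lookahead=+ remaining=[+ num ) ) $]
Step 13: reduce F->( E ). Stack=[( T / ( F] ptr=7 lookahead=+ remaining=[+ num ) ) $]
Step 14: reduce T->F. Stack=[( T / ( T] ptr=7 lookahead=+ remaining=[+ num ) ) $]
Step 15: reduce E->T. Stack=[( T / ( E] ptr=7 lookahead=+ remaining=[+ num ) ) $]
Step 16: shift +. Stack=[( T / ( E +] ptr=8 lookahead=num remaining=[num ) ) $]
Step 17: shift num. Stack=[( T / ( E + num] ptr=9 lookahead=) remaining=[) ) $]
Step 18: reduce F->num. Stack=[( T / ( E + F] ptr=9 lookahead=) remaining=[) ) $]
Step 19: reduce T->F. Stack=[( T / ( E + T] ptr=9 lookahead=) remaining=[) ) $]
Step 20: reduce E->E + T. Stack=[( T / ( E] ptr=9 lookahead=) remaining=[) ) $]
Step 21: shift ). Stack=[( T / ( E )] ptr=10 lookahead=) remaining=[) $]
Step 22: reduce F->( E ). Stack=[( T / F] ptr=10 lookahead=) remaining=[) $]
Step 23: reduce T->T / F. Stack=[( T] ptr=10 lookahead=) remaining=[) $]
Step 24: reduce E->T. Stack=[( E] ptr=10 lookahead=) remaining=[) $]
Step 25: shift ). Stack=[( E )] ptr=11 lookahead=$ remaining=[$]
Step 26: reduce F->( E ). Stack=[F] ptr=11 lookahead=$ remaining=[$]
Step 27: reduce T->F. Stack=[T] ptr=11 lookahead=$ remaining=[$]
Step 28: reduce E->T. Stack=[E] ptr=11 lookahead=$ remaining=[$]
Step 29: accept. Stack=[E] ptr=11 lookahead=$ remaining=[$]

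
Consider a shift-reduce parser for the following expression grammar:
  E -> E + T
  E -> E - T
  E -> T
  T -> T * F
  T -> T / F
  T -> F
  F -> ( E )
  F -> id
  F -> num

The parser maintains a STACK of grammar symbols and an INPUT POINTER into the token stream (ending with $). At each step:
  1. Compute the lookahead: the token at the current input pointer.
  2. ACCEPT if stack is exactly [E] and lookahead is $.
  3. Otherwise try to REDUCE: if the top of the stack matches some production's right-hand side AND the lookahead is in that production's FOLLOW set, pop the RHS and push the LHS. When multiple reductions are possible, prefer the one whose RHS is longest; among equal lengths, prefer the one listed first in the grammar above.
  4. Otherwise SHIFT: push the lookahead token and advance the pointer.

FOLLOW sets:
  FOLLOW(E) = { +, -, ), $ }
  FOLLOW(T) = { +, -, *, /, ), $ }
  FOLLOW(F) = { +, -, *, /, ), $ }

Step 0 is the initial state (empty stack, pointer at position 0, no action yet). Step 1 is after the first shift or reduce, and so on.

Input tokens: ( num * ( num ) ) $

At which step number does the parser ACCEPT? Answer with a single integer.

Step 1: shift (. Stack=[(] ptr=1 lookahead=num remaining=[num * ( num ) ) $]
Step 2: shift num. Stack=[( num] ptr=2 lookahead=* remaining=[* ( num ) ) $]
Step 3: reduce F->num. Stack=[( F] ptr=2 lookahead=* remaining=[* ( num ) ) $]
Step 4: reduce T->F. Stack=[( T] ptr=2 lookahead=* remaining=[* ( num ) ) $]
Step 5: shift *. Stack=[( T *] ptr=3 lookahead=( remaining=[( num ) ) $]
Step 6: shift (. Stack=[( T * (] ptr=4 lookahead=num remaining=[num ) ) $]
Step 7: shift num. Stack=[( T * ( num] ptr=5 lookahead=) remaining=[) ) $]
Step 8: reduce F->num. Stack=[( T * ( F] ptr=5 lookahead=) remaining=[) ) $]
Step 9: reduce T->F. Stack=[( T * ( T] ptr=5 lookahead=) remaining=[) ) $]
Step 10: reduce E->T. Stack=[( T * ( E] ptr=5 lookahead=) remaining=[) ) $]
Step 11: shift ). Stack=[( T * ( E )] ptr=6 lookahead=) remaining=[) $]
Step 12: reduce F->( E ). Stack=[( T * F] ptr=6 lookahead=) remaining=[) $]
Step 13: reduce T->T * F. Stack=[( T] ptr=6 lookahead=) remaining=[) $]
Step 14: reduce E->T. Stack=[( E] ptr=6 lookahead=) remaining=[) $]
Step 15: shift ). Stack=[( E )] ptr=7 lookahead=$ remaining=[$]
Step 16: reduce F->( E ). Stack=[F] ptr=7 lookahead=$ remaining=[$]
Step 17: reduce T->F. Stack=[T] ptr=7 lookahead=$ remaining=[$]
Step 18: reduce E->T. Stack=[E] ptr=7 lookahead=$ remaining=[$]
Step 19: accept. Stack=[E] ptr=7 lookahead=$ remaining=[$]

Answer: 19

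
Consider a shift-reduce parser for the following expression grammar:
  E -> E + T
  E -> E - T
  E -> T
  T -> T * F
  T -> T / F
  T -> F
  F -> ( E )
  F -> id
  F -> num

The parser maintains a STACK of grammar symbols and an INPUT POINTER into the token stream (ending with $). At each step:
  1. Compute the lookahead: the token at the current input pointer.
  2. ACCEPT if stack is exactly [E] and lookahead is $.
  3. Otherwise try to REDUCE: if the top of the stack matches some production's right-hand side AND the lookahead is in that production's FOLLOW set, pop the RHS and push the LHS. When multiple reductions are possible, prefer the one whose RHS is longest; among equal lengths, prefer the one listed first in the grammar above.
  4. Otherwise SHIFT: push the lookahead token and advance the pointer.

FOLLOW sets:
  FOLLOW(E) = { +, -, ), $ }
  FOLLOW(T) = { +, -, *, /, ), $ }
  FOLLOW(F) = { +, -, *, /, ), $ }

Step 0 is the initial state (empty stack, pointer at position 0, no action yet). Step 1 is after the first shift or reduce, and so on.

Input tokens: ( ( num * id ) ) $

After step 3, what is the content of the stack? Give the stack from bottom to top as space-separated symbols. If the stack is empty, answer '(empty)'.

Step 1: shift (. Stack=[(] ptr=1 lookahead=( remaining=[( num * id ) ) $]
Step 2: shift (. Stack=[( (] ptr=2 lookahead=num remaining=[num * id ) ) $]
Step 3: shift num. Stack=[( ( num] ptr=3 lookahead=* remaining=[* id ) ) $]

Answer: ( ( num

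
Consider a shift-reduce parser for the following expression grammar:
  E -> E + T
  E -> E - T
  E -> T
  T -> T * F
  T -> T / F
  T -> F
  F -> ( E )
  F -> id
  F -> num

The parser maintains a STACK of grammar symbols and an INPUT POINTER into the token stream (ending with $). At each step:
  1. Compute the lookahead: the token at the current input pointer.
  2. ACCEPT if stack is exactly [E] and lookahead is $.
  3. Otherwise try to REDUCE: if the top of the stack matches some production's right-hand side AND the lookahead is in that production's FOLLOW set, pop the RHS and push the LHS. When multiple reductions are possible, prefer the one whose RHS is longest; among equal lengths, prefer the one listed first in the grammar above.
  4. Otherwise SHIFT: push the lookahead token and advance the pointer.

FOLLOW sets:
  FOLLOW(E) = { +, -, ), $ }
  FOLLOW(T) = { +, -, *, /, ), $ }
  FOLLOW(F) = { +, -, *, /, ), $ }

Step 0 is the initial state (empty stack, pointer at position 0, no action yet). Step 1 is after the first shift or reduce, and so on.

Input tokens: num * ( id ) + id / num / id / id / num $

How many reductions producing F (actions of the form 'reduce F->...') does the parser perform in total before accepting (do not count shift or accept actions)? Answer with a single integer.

Answer: 8

Derivation:
Step 1: shift num. Stack=[num] ptr=1 lookahead=* remaining=[* ( id ) + id / num / id / id / num $]
Step 2: reduce F->num. Stack=[F] ptr=1 lookahead=* remaining=[* ( id ) + id / num / id / id / num $]
Step 3: reduce T->F. Stack=[T] ptr=1 lookahead=* remaining=[* ( id ) + id / num / id / id / num $]
Step 4: shift *. Stack=[T *] ptr=2 lookahead=( remaining=[( id ) + id / num / id / id / num $]
Step 5: shift (. Stack=[T * (] ptr=3 lookahead=id remaining=[id ) + id / num / id / id / num $]
Step 6: shift id. Stack=[T * ( id] ptr=4 lookahead=) remaining=[) + id / num / id / id / num $]
Step 7: reduce F->id. Stack=[T * ( F] ptr=4 lookahead=) remaining=[) + id / num / id / id / num $]
Step 8: reduce T->F. Stack=[T * ( T] ptr=4 lookahead=) remaining=[) + id / num / id / id / num $]
Step 9: reduce E->T. Stack=[T * ( E] ptr=4 lookahead=) remaining=[) + id / num / id / id / num $]
Step 10: shift ). Stack=[T * ( E )] ptr=5 lookahead=+ remaining=[+ id / num / id / id / num $]
Step 11: reduce F->( E ). Stack=[T * F] ptr=5 lookahead=+ remaining=[+ id / num / id / id / num $]
Step 12: reduce T->T * F. Stack=[T] ptr=5 lookahead=+ remaining=[+ id / num / id / id / num $]
Step 13: reduce E->T. Stack=[E] ptr=5 lookahead=+ remaining=[+ id / num / id / id / num $]
Step 14: shift +. Stack=[E +] ptr=6 lookahead=id remaining=[id / num / id / id / num $]
Step 15: shift id. Stack=[E + id] ptr=7 lookahead=/ remaining=[/ num / id / id / num $]
Step 16: reduce F->id. Stack=[E + F] ptr=7 lookahead=/ remaining=[/ num / id / id / num $]
Step 17: reduce T->F. Stack=[E + T] ptr=7 lookahead=/ remaining=[/ num / id / id / num $]
Step 18: shift /. Stack=[E + T /] ptr=8 lookahead=num remaining=[num / id / id / num $]
Step 19: shift num. Stack=[E + T / num] ptr=9 lookahead=/ remaining=[/ id / id / num $]
Step 20: reduce F->num. Stack=[E + T / F] ptr=9 lookahead=/ remaining=[/ id / id / num $]
Step 21: reduce T->T / F. Stack=[E + T] ptr=9 lookahead=/ remaining=[/ id / id / num $]
Step 22: shift /. Stack=[E + T /] ptr=10 lookahead=id remaining=[id / id / num $]
Step 23: shift id. Stack=[E + T / id] ptr=11 lookahead=/ remaining=[/ id / num $]
Step 24: reduce F->id. Stack=[E + T / F] ptr=11 lookahead=/ remaining=[/ id / num $]
Step 25: reduce T->T / F. Stack=[E + T] ptr=11 lookahead=/ remaining=[/ id / num $]
Step 26: shift /. Stack=[E + T /] ptr=12 lookahead=id remaining=[id / num $]
Step 27: shift id. Stack=[E + T / id] ptr=13 lookahead=/ remaining=[/ num $]
Step 28: reduce F->id. Stack=[E + T / F] ptr=13 lookahead=/ remaining=[/ num $]
Step 29: reduce T->T / F. Stack=[E + T] ptr=13 lookahead=/ remaining=[/ num $]
Step 30: shift /. Stack=[E + T /] ptr=14 lookahead=num remaining=[num $]
Step 31: shift num. Stack=[E + T / num] ptr=15 lookahead=$ remaining=[$]
Step 32: reduce F->num. Stack=[E + T / F] ptr=15 lookahead=$ remaining=[$]
Step 33: reduce T->T / F. Stack=[E + T] ptr=15 lookahead=$ remaining=[$]
Step 34: reduce E->E + T. Stack=[E] ptr=15 lookahead=$ remaining=[$]
Step 35: accept. Stack=[E] ptr=15 lookahead=$ remaining=[$]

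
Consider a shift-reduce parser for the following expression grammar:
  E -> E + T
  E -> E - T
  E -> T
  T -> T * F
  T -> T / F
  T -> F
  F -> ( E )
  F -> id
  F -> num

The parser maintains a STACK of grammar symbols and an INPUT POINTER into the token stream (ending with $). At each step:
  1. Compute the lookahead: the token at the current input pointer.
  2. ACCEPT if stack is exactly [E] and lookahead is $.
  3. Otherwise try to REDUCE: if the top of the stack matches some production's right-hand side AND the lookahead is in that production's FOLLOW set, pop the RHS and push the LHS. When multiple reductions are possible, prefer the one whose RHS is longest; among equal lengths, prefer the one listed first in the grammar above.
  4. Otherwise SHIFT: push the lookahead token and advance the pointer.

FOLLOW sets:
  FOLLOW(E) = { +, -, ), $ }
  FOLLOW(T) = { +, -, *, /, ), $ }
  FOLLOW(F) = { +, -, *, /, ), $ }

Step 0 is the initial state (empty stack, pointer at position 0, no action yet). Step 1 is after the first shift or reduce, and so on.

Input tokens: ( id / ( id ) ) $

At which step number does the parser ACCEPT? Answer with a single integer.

Step 1: shift (. Stack=[(] ptr=1 lookahead=id remaining=[id / ( id ) ) $]
Step 2: shift id. Stack=[( id] ptr=2 lookahead=/ remaining=[/ ( id ) ) $]
Step 3: reduce F->id. Stack=[( F] ptr=2 lookahead=/ remaining=[/ ( id ) ) $]
Step 4: reduce T->F. Stack=[( T] ptr=2 lookahead=/ remaining=[/ ( id ) ) $]
Step 5: shift /. Stack=[( T /] ptr=3 lookahead=( remaining=[( id ) ) $]
Step 6: shift (. Stack=[( T / (] ptr=4 lookahead=id remaining=[id ) ) $]
Step 7: shift id. Stack=[( T / ( id] ptr=5 lookahead=) remaining=[) ) $]
Step 8: reduce F->id. Stack=[( T / ( F] ptr=5 lookahead=) remaining=[) ) $]
Step 9: reduce T->F. Stack=[( T / ( T] ptr=5 lookahead=) remaining=[) ) $]
Step 10: reduce E->T. Stack=[( T / ( E] ptr=5 lookahead=) remaining=[) ) $]
Step 11: shift ). Stack=[( T / ( E )] ptr=6 lookahead=) remaining=[) $]
Step 12: reduce F->( E ). Stack=[( T / F] ptr=6 lookahead=) remaining=[) $]
Step 13: reduce T->T / F. Stack=[( T] ptr=6 lookahead=) remaining=[) $]
Step 14: reduce E->T. Stack=[( E] ptr=6 lookahead=) remaining=[) $]
Step 15: shift ). Stack=[( E )] ptr=7 lookahead=$ remaining=[$]
Step 16: reduce F->( E ). Stack=[F] ptr=7 lookahead=$ remaining=[$]
Step 17: reduce T->F. Stack=[T] ptr=7 lookahead=$ remaining=[$]
Step 18: reduce E->T. Stack=[E] ptr=7 lookahead=$ remaining=[$]
Step 19: accept. Stack=[E] ptr=7 lookahead=$ remaining=[$]

Answer: 19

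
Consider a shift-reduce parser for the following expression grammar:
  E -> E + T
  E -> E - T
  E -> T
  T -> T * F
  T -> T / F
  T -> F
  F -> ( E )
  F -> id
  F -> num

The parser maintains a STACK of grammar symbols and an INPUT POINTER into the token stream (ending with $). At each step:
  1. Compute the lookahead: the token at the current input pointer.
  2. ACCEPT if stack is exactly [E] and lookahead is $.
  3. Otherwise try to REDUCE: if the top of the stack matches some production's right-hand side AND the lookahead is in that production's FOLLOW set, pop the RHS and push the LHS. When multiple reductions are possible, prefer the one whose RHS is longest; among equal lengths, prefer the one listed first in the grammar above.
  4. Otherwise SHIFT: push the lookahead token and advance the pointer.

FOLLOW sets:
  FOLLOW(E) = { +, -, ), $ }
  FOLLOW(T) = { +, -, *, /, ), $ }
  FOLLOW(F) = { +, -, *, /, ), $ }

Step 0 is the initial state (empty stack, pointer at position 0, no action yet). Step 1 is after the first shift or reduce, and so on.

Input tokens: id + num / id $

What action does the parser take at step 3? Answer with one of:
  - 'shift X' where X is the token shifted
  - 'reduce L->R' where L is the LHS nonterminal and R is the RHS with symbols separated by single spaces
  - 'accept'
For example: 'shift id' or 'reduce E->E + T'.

Answer: reduce T->F

Derivation:
Step 1: shift id. Stack=[id] ptr=1 lookahead=+ remaining=[+ num / id $]
Step 2: reduce F->id. Stack=[F] ptr=1 lookahead=+ remaining=[+ num / id $]
Step 3: reduce T->F. Stack=[T] ptr=1 lookahead=+ remaining=[+ num / id $]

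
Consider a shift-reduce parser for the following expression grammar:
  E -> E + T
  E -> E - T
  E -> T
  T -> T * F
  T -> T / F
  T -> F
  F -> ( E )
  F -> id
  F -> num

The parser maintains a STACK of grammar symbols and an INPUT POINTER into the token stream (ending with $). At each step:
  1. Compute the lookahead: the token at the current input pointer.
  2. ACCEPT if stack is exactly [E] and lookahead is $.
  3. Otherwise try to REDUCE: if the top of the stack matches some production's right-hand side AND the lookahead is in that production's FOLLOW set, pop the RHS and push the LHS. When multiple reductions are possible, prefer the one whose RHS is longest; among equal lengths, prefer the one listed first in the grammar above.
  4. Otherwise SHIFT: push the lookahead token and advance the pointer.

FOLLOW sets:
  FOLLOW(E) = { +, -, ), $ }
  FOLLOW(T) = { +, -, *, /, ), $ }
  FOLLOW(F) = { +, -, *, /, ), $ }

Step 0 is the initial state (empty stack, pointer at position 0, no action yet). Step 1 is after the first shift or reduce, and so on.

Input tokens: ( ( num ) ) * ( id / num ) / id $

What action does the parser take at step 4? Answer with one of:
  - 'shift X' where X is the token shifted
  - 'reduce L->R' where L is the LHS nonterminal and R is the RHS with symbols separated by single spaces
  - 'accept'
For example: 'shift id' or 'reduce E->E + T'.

Step 1: shift (. Stack=[(] ptr=1 lookahead=( remaining=[( num ) ) * ( id / num ) / id $]
Step 2: shift (. Stack=[( (] ptr=2 lookahead=num remaining=[num ) ) * ( id / num ) / id $]
Step 3: shift num. Stack=[( ( num] ptr=3 lookahead=) remaining=[) ) * ( id / num ) / id $]
Step 4: reduce F->num. Stack=[( ( F] ptr=3 lookahead=) remaining=[) ) * ( id / num ) / id $]

Answer: reduce F->num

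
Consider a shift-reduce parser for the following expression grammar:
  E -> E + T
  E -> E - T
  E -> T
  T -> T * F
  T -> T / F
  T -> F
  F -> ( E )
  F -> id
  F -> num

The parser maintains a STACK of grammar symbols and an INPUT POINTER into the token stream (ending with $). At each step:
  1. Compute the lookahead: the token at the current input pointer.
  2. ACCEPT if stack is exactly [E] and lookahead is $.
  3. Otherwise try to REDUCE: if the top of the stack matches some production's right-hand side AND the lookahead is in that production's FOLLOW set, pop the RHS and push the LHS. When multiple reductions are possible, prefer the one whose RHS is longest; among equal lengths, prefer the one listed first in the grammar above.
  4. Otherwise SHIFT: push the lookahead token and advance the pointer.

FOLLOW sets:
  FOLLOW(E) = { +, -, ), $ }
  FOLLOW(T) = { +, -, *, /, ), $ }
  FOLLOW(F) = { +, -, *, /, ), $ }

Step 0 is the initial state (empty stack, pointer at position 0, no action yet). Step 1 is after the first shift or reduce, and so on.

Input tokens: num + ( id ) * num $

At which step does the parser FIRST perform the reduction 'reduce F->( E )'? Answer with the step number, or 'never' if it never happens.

Answer: 12

Derivation:
Step 1: shift num. Stack=[num] ptr=1 lookahead=+ remaining=[+ ( id ) * num $]
Step 2: reduce F->num. Stack=[F] ptr=1 lookahead=+ remaining=[+ ( id ) * num $]
Step 3: reduce T->F. Stack=[T] ptr=1 lookahead=+ remaining=[+ ( id ) * num $]
Step 4: reduce E->T. Stack=[E] ptr=1 lookahead=+ remaining=[+ ( id ) * num $]
Step 5: shift +. Stack=[E +] ptr=2 lookahead=( remaining=[( id ) * num $]
Step 6: shift (. Stack=[E + (] ptr=3 lookahead=id remaining=[id ) * num $]
Step 7: shift id. Stack=[E + ( id] ptr=4 lookahead=) remaining=[) * num $]
Step 8: reduce F->id. Stack=[E + ( F] ptr=4 lookahead=) remaining=[) * num $]
Step 9: reduce T->F. Stack=[E + ( T] ptr=4 lookahead=) remaining=[) * num $]
Step 10: reduce E->T. Stack=[E + ( E] ptr=4 lookahead=) remaining=[) * num $]
Step 11: shift ). Stack=[E + ( E )] ptr=5 lookahead=* remaining=[* num $]
Step 12: reduce F->( E ). Stack=[E + F] ptr=5 lookahead=* remaining=[* num $]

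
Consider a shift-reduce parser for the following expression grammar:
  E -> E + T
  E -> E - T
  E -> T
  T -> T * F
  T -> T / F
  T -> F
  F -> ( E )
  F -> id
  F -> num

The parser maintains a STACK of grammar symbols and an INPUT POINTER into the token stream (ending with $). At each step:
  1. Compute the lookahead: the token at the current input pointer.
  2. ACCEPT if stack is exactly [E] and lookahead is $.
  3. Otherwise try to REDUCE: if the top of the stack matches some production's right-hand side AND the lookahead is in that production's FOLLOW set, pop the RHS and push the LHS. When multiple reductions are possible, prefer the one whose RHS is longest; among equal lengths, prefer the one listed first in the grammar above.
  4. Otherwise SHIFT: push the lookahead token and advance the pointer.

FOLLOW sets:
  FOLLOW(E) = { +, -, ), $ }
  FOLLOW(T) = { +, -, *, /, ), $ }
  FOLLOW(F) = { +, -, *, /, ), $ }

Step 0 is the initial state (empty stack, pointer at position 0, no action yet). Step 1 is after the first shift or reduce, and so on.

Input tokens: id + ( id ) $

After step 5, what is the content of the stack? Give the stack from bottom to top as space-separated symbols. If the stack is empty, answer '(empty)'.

Answer: E +

Derivation:
Step 1: shift id. Stack=[id] ptr=1 lookahead=+ remaining=[+ ( id ) $]
Step 2: reduce F->id. Stack=[F] ptr=1 lookahead=+ remaining=[+ ( id ) $]
Step 3: reduce T->F. Stack=[T] ptr=1 lookahead=+ remaining=[+ ( id ) $]
Step 4: reduce E->T. Stack=[E] ptr=1 lookahead=+ remaining=[+ ( id ) $]
Step 5: shift +. Stack=[E +] ptr=2 lookahead=( remaining=[( id ) $]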